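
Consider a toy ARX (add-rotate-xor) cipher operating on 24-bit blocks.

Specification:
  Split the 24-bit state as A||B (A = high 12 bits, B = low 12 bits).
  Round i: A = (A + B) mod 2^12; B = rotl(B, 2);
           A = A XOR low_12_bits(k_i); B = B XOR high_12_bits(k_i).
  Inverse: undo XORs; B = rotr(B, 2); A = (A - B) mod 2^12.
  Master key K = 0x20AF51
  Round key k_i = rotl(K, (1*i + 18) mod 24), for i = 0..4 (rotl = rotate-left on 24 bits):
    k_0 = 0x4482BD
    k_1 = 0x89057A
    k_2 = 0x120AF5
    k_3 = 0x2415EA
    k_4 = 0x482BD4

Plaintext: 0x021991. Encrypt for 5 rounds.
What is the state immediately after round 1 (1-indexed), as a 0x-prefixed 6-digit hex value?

0xB0F20E

s_0 = plaintext = 0x021991
s_1 = Round(s_0, k_0) = 0xB0F20E
s_2 = Round(s_1, k_1) = 0x8670A8
s_3 = Round(s_2, k_2) = 0x3FA380
s_4 = Round(s_3, k_3) = 0x290C41
s_5 = Round(s_4, k_4) = 0x505585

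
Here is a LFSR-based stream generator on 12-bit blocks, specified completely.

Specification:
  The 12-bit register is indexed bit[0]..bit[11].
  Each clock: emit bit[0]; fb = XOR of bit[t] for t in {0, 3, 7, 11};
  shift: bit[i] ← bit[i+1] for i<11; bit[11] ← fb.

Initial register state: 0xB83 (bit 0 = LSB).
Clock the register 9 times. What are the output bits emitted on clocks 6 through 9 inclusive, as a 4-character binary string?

reg_0 = 0xB83
clock 1: out=1, reg = 0xDC1
clock 2: out=1, reg = 0xEE0
clock 3: out=0, reg = 0x770
clock 4: out=0, reg = 0x3B8
clock 5: out=0, reg = 0x1DC
clock 6: out=0, reg = 0x0EE
clock 7: out=0, reg = 0x077
clock 8: out=1, reg = 0x83B
clock 9: out=1, reg = 0xC1D

0011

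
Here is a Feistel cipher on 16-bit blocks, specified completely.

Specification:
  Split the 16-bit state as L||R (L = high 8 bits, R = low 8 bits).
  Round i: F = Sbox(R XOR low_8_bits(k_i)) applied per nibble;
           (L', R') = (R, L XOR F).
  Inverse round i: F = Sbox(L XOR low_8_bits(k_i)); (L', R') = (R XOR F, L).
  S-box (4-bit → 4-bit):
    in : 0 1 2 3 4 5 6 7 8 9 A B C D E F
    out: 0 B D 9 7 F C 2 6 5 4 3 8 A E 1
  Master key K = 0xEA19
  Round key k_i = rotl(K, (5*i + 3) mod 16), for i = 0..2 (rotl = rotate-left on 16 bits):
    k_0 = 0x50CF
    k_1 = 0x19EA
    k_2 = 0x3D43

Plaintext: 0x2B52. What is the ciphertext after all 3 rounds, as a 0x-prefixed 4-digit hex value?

0x010C

s_0 = plaintext = 0x2B52
s_1 = Round(s_0, k_0) = 0x5271
s_2 = Round(s_1, k_1) = 0x7101
s_3 = Round(s_2, k_2) = 0x010C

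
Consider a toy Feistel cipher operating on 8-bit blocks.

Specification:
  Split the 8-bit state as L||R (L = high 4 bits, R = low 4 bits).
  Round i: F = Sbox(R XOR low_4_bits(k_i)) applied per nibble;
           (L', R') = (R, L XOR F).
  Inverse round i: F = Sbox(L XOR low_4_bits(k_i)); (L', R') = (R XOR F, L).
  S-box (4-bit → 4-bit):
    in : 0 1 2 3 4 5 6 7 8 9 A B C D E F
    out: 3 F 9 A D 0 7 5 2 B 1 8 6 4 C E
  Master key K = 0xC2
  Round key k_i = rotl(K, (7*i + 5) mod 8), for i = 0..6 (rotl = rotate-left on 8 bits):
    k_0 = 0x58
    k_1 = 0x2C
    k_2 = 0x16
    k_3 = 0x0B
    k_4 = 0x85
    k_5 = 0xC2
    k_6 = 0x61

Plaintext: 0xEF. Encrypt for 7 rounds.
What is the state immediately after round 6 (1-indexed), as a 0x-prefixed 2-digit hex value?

s_0 = plaintext = 0xEF
s_1 = Round(s_0, k_0) = 0xFB
s_2 = Round(s_1, k_1) = 0xBA
s_3 = Round(s_2, k_2) = 0xAD
s_4 = Round(s_3, k_3) = 0xDD
s_5 = Round(s_4, k_4) = 0xDF
s_6 = Round(s_5, k_5) = 0xF9
s_7 = Round(s_6, k_6) = 0x9D

0xF9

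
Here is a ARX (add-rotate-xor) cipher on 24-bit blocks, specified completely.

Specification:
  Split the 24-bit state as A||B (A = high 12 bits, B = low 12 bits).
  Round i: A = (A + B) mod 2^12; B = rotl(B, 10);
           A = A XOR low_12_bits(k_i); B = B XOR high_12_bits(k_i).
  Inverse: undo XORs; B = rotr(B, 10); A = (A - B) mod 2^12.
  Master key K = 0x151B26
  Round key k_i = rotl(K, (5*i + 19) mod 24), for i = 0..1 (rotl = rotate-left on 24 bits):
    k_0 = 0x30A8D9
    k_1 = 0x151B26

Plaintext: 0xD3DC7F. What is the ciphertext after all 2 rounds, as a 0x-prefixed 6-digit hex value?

0x65C654

s_0 = plaintext = 0xD3DC7F
s_1 = Round(s_0, k_0) = 0x165C15
s_2 = Round(s_1, k_1) = 0x65C654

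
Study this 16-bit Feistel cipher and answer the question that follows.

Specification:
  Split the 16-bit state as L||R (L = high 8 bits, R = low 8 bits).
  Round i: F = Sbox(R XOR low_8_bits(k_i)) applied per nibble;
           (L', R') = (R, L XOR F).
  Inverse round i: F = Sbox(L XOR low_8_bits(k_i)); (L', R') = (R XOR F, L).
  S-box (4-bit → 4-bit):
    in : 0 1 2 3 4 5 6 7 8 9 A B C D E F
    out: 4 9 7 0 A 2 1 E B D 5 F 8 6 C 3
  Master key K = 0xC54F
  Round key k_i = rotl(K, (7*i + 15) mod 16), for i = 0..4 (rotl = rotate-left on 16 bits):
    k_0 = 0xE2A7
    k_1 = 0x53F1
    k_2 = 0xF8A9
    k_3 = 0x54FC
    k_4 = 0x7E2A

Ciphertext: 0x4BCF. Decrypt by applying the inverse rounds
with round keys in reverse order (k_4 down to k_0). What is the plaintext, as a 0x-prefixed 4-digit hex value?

0x5203

s_0 = ciphertext = 0x4BCF
s_1 = InvRound(s_0, k_4) = 0xD64B
s_2 = InvRound(s_1, k_3) = 0x3ED6
s_3 = InvRound(s_2, k_2) = 0x083E
s_4 = InvRound(s_3, k_1) = 0x0308
s_5 = InvRound(s_4, k_0) = 0x5203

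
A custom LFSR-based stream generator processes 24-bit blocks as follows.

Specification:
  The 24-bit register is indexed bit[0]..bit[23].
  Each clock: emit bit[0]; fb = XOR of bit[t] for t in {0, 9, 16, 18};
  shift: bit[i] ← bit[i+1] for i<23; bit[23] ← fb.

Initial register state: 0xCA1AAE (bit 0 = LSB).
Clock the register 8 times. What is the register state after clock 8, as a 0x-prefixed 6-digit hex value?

0x9BCA1A

reg_0 = 0xCA1AAE
clock 1: out=0, reg = 0xE50D57
clock 2: out=1, reg = 0xF286AB
clock 3: out=1, reg = 0x794355
clock 4: out=1, reg = 0xBCA1AA
clock 5: out=0, reg = 0xDE50D5
clock 6: out=1, reg = 0x6F286A
clock 7: out=0, reg = 0x379435
clock 8: out=1, reg = 0x9BCA1A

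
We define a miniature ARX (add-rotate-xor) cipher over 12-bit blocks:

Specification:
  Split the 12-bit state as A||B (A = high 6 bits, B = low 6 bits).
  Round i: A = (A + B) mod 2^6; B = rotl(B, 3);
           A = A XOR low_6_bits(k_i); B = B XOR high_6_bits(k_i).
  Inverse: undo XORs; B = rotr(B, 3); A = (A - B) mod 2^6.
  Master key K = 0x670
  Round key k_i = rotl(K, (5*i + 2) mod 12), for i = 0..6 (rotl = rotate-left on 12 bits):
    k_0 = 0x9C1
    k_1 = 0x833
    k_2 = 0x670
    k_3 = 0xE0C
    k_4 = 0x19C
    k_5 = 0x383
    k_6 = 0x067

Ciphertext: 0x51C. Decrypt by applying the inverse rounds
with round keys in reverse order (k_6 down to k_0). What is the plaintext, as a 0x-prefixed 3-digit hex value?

s_0 = ciphertext = 0x51C
s_1 = InvRound(s_0, k_6) = 0x22B
s_2 = InvRound(s_1, k_5) = 0x7EC
s_3 = InvRound(s_2, k_4) = 0xB95
s_4 = InvRound(s_3, k_3) = 0xD6D
s_5 = InvRound(s_4, k_2) = 0x7E6
s_6 = InvRound(s_5, k_1) = 0xF30
s_7 = InvRound(s_6, k_0) = 0x0FA

0x0FA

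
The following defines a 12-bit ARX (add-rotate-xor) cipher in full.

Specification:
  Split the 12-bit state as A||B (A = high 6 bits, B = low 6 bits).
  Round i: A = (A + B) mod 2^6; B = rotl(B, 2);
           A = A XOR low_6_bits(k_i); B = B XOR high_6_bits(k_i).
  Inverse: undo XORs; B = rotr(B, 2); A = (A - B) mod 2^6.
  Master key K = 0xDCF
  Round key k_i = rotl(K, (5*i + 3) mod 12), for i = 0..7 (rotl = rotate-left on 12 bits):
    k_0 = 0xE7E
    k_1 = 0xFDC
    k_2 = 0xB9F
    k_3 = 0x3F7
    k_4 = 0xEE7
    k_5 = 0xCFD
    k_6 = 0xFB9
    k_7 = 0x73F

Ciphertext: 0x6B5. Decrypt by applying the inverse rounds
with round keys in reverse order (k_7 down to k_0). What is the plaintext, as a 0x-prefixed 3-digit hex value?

0x0A9

s_0 = ciphertext = 0x6B5
s_1 = InvRound(s_0, k_7) = 0x2DA
s_2 = InvRound(s_1, k_6) = 0xA49
s_3 = InvRound(s_2, k_5) = 0x9AE
s_4 = InvRound(s_3, k_4) = 0xB15
s_5 = InvRound(s_4, k_3) = 0xD66
s_6 = InvRound(s_5, k_2) = 0xA02
s_7 = InvRound(s_6, k_1) = 0x55F
s_8 = InvRound(s_7, k_0) = 0x0A9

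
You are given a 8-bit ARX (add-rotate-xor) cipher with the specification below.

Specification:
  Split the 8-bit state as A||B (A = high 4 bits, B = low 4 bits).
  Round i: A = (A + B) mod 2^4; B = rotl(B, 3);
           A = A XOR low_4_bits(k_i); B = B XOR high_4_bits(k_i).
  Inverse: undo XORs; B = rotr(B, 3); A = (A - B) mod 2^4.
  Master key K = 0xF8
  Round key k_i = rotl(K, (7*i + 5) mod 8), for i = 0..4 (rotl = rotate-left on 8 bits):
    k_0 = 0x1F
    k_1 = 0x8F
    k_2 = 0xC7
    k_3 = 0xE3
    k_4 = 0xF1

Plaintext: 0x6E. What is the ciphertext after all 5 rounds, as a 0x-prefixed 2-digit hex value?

0x3C

s_0 = plaintext = 0x6E
s_1 = Round(s_0, k_0) = 0xB6
s_2 = Round(s_1, k_1) = 0xEB
s_3 = Round(s_2, k_2) = 0xE1
s_4 = Round(s_3, k_3) = 0xC6
s_5 = Round(s_4, k_4) = 0x3C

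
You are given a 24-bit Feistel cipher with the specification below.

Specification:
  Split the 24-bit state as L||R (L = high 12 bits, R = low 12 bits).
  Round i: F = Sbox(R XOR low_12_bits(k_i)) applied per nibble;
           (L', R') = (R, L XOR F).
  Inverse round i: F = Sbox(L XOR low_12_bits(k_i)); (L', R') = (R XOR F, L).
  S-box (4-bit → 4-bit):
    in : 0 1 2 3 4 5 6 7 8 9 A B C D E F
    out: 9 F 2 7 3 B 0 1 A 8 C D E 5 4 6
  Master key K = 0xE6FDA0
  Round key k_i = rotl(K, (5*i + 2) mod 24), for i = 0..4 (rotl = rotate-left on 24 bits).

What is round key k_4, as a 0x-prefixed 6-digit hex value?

K = 0xE6FDA0
k_0 = rotl(K, (5*0+2) mod 24) = rotl(K, 2) = 0x9BF683
k_1 = rotl(K, (5*1+2) mod 24) = rotl(K, 7) = 0x7ED073
k_2 = rotl(K, (5*2+2) mod 24) = rotl(K, 12) = 0xDA0E6F
k_3 = rotl(K, (5*3+2) mod 24) = rotl(K, 17) = 0x41CDFB
k_4 = rotl(K, (5*4+2) mod 24) = rotl(K, 22) = 0x39BF68

0x39BF68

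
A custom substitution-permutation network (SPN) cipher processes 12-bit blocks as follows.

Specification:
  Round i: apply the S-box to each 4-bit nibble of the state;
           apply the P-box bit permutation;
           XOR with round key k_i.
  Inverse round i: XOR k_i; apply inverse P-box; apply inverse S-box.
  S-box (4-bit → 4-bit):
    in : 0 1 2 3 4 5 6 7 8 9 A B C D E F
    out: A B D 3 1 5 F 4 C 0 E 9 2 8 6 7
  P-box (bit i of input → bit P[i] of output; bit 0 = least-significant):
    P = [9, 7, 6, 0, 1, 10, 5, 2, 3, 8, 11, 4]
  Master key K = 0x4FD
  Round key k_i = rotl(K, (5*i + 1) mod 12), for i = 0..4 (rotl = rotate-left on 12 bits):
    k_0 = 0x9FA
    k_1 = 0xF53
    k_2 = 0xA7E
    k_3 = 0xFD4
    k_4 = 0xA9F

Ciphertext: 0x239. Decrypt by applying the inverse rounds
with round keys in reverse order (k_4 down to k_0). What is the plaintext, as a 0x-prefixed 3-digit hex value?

s_0 = ciphertext = 0x239
s_1 = InvRound(s_0, k_4) = 0x72C
s_2 = InvRound(s_1, k_3) = 0x27E
s_3 = InvRound(s_2, k_2) = 0x799
s_4 = InvRound(s_3, k_1) = 0x54E
s_5 = InvRound(s_4, k_0) = 0x8AC

0x8AC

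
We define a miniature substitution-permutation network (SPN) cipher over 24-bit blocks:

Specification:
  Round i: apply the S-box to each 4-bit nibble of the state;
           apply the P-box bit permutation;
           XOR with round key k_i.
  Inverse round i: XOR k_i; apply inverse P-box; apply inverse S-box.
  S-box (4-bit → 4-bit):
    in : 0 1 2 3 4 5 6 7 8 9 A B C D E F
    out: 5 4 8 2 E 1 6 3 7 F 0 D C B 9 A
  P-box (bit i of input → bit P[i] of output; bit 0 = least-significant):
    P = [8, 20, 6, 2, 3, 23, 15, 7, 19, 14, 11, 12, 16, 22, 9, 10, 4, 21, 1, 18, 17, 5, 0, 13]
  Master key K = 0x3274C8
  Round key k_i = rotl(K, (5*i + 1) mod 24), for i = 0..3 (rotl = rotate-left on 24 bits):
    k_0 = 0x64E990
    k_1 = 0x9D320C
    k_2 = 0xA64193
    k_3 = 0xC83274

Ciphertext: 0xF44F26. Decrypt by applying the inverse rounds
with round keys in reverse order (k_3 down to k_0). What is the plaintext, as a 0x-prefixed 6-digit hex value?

0xDDB98D

s_0 = ciphertext = 0xF44F26
s_1 = InvRound(s_0, k_3) = 0x2929A8
s_2 = InvRound(s_1, k_2) = 0x9B587A
s_3 = InvRound(s_2, k_1) = 0xDB16AC
s_4 = InvRound(s_3, k_0) = 0xDDB98D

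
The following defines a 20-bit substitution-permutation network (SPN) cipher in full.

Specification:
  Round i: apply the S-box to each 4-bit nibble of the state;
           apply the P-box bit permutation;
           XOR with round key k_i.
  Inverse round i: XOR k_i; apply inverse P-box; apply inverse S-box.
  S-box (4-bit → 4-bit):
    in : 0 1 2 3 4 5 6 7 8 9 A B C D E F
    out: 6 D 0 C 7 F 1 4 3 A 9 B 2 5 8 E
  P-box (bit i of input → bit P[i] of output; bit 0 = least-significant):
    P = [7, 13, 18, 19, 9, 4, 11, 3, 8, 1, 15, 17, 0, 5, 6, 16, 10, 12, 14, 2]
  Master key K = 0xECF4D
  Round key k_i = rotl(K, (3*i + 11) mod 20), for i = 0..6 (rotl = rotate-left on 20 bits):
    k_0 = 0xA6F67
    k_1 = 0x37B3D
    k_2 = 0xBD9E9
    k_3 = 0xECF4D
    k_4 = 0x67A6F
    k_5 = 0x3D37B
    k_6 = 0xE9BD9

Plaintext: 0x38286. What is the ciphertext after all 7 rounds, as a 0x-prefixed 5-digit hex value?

s_0 = plaintext = 0x38286
s_1 = Round(s_0, k_0) = 0xA2DD2
s_2 = Round(s_1, k_1) = 0x3F439
s_3 = Round(s_2, k_2) = 0x23087
s_4 = Round(s_3, k_3) = 0xB4D1F
s_5 = Round(s_4, k_4) = 0xAC502
s_6 = Round(s_5, k_5) = 0x15E4D
s_7 = Round(s_6, k_6) = 0x9D52C

0x9D52C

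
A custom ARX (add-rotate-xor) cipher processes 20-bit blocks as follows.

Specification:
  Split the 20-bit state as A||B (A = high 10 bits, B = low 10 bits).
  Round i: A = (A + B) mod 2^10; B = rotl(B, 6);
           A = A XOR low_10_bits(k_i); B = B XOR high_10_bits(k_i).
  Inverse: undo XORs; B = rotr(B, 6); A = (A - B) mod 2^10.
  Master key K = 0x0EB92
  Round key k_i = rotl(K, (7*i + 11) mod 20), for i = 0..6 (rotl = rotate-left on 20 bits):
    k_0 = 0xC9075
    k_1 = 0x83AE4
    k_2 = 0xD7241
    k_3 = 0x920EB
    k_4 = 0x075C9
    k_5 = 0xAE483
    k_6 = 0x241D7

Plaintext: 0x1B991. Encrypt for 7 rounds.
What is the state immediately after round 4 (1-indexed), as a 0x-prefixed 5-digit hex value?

0x30C98

s_0 = plaintext = 0x1B991
s_1 = Round(s_0, k_0) = 0x62B7D
s_2 = Round(s_1, k_1) = 0xF8D79
s_3 = Round(s_2, k_2) = 0xC750B
s_4 = Round(s_3, k_3) = 0x30C98
s_5 = Round(s_4, k_4) = 0x24A14
s_6 = Round(s_5, k_5) = 0x89798
s_7 = Round(s_6, k_6) = 0x1AAA9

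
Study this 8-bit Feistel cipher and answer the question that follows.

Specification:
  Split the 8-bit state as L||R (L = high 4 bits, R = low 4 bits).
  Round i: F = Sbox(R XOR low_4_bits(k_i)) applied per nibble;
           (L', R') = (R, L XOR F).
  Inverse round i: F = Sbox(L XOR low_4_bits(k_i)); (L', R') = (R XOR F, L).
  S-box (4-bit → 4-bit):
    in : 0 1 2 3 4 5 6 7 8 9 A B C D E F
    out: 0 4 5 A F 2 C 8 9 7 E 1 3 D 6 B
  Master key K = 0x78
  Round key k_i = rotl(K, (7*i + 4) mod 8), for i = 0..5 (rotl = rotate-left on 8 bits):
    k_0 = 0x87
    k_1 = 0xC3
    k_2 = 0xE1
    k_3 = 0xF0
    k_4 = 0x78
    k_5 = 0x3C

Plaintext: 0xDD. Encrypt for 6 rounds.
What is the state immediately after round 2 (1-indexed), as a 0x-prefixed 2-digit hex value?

s_0 = plaintext = 0xDD
s_1 = Round(s_0, k_0) = 0xD3
s_2 = Round(s_1, k_1) = 0x3D
s_3 = Round(s_2, k_2) = 0xD0
s_4 = Round(s_3, k_3) = 0x0D
s_5 = Round(s_4, k_4) = 0xD2
s_6 = Round(s_5, k_5) = 0x2B

0x3D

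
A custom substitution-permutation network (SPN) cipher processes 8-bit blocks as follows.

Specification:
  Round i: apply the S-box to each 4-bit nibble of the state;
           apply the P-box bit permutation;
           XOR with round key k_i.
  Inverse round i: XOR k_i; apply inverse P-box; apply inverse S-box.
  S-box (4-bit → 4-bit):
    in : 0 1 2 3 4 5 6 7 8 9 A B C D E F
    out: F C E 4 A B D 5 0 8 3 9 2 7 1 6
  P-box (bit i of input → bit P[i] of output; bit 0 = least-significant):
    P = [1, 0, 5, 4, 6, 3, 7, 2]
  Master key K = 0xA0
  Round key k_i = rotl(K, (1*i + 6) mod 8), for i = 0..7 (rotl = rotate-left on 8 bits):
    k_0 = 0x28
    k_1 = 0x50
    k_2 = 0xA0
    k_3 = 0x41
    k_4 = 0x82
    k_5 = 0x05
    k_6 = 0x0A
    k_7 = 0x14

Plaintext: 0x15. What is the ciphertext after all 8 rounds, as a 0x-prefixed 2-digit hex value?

s_0 = plaintext = 0x15
s_1 = Round(s_0, k_0) = 0xBF
s_2 = Round(s_1, k_1) = 0x35
s_3 = Round(s_2, k_2) = 0x33
s_4 = Round(s_3, k_3) = 0xE1
s_5 = Round(s_4, k_4) = 0xF2
s_6 = Round(s_5, k_5) = 0xBC
s_7 = Round(s_6, k_6) = 0x4F
s_8 = Round(s_7, k_7) = 0x39

0x39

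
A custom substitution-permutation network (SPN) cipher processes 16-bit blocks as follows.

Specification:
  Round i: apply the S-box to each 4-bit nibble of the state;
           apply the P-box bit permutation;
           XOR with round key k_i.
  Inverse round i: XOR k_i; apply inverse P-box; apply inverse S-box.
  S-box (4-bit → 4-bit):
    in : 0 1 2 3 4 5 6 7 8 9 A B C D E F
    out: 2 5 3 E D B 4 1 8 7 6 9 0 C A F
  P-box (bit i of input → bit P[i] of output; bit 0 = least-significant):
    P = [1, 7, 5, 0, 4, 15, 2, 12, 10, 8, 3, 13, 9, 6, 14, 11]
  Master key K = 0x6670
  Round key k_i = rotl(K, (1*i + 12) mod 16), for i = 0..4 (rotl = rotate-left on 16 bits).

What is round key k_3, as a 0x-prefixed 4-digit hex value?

0x3338

K = 0x6670
k_0 = rotl(K, (1*0+12) mod 16) = rotl(K, 12) = 0x0667
k_1 = rotl(K, (1*1+12) mod 16) = rotl(K, 13) = 0x0CCE
k_2 = rotl(K, (1*2+12) mod 16) = rotl(K, 14) = 0x199C
k_3 = rotl(K, (1*3+12) mod 16) = rotl(K, 15) = 0x3338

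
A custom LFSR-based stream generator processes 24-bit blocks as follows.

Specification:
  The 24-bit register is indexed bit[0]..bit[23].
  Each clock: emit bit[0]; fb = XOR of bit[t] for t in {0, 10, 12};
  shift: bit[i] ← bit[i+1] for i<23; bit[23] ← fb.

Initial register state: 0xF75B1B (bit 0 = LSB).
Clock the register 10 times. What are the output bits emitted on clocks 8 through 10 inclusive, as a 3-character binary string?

reg_0 = 0xF75B1B
clock 1: out=1, reg = 0x7BAD8D
clock 2: out=1, reg = 0x3DD6C6
clock 3: out=0, reg = 0x1EEB63
clock 4: out=1, reg = 0x8F75B1
clock 5: out=1, reg = 0xC7BAD8
clock 6: out=0, reg = 0xE3DD6C
clock 7: out=0, reg = 0x71EEB6
clock 8: out=0, reg = 0xB8F75B
clock 9: out=1, reg = 0xDC7BAD
clock 10: out=1, reg = 0x6E3DD6

011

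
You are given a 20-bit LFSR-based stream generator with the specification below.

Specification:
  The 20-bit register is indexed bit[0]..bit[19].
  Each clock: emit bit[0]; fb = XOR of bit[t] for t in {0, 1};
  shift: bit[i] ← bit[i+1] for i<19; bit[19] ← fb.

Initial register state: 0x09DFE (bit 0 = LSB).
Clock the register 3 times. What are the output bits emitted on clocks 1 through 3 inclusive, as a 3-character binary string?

reg_0 = 0x09DFE
clock 1: out=0, reg = 0x84EFF
clock 2: out=1, reg = 0x4277F
clock 3: out=1, reg = 0x213BF

011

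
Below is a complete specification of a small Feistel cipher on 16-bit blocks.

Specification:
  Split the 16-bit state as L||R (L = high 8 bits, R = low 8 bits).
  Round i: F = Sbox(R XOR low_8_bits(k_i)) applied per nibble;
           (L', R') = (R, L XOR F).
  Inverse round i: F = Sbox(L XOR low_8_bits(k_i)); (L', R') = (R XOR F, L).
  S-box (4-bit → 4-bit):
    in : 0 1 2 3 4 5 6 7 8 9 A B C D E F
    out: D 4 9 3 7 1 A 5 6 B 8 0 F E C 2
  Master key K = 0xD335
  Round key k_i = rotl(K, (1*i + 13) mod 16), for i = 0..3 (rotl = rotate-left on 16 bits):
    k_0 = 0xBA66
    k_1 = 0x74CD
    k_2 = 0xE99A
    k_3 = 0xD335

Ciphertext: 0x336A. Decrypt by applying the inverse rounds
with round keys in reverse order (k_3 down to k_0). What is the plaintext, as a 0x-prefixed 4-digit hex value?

0xF41A

s_0 = ciphertext = 0x336A
s_1 = InvRound(s_0, k_3) = 0xB033
s_2 = InvRound(s_1, k_2) = 0xABB0
s_3 = InvRound(s_2, k_1) = 0x1AAB
s_4 = InvRound(s_3, k_0) = 0xF41A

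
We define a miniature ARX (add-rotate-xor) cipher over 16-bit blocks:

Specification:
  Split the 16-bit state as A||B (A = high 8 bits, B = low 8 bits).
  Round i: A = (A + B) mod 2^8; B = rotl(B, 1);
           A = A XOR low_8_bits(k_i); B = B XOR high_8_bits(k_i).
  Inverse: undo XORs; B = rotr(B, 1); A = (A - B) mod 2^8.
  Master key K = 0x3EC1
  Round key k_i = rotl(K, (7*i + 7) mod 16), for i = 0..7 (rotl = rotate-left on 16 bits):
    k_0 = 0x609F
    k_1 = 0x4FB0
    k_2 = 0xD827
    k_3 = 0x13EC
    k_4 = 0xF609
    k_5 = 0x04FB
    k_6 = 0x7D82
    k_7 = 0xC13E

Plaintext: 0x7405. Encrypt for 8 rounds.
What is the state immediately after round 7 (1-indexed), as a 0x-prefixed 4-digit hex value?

s_0 = plaintext = 0x7405
s_1 = Round(s_0, k_0) = 0xE66A
s_2 = Round(s_1, k_1) = 0xE09B
s_3 = Round(s_2, k_2) = 0x5CEF
s_4 = Round(s_3, k_3) = 0xA7CC
s_5 = Round(s_4, k_4) = 0x7A6F
s_6 = Round(s_5, k_5) = 0x12DA
s_7 = Round(s_6, k_6) = 0x6EC8
s_8 = Round(s_7, k_7) = 0x0850

0x6EC8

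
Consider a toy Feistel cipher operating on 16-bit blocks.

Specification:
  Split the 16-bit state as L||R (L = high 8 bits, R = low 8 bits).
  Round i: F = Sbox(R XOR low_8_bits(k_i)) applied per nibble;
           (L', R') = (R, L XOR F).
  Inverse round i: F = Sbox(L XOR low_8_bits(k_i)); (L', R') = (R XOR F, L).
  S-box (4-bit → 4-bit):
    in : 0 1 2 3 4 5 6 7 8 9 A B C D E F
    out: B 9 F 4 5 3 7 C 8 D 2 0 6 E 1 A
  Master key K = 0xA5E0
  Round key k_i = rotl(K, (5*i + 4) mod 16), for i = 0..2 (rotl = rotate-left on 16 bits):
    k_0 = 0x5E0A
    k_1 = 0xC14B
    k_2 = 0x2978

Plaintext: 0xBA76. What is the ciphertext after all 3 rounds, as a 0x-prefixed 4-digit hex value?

0x3A23

s_0 = plaintext = 0xBA76
s_1 = Round(s_0, k_0) = 0x767C
s_2 = Round(s_1, k_1) = 0x7C3A
s_3 = Round(s_2, k_2) = 0x3A23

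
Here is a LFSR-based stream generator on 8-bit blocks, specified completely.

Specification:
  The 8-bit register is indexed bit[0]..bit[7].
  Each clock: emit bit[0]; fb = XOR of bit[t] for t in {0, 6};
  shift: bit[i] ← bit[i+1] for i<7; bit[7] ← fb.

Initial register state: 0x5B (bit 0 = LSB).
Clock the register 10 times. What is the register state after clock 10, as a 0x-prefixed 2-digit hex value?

0x84

reg_0 = 0x5B
clock 1: out=1, reg = 0x2D
clock 2: out=1, reg = 0x96
clock 3: out=0, reg = 0x4B
clock 4: out=1, reg = 0x25
clock 5: out=1, reg = 0x92
clock 6: out=0, reg = 0x49
clock 7: out=1, reg = 0x24
clock 8: out=0, reg = 0x12
clock 9: out=0, reg = 0x09
clock 10: out=1, reg = 0x84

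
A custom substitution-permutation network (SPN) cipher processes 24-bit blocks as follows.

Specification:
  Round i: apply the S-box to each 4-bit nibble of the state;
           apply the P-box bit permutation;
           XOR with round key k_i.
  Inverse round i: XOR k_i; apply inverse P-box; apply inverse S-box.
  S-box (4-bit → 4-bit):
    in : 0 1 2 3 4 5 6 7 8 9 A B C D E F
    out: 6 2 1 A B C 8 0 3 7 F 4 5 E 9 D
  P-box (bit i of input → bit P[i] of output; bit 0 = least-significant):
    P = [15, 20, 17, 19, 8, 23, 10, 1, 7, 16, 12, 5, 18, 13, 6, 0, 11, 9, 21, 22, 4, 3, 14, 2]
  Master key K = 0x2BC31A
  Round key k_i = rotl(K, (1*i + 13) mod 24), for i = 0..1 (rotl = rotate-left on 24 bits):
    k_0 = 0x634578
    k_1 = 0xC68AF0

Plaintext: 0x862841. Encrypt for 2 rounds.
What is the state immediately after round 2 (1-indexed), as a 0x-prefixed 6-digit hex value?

s_0 = plaintext = 0x862841
s_1 = Round(s_0, k_0) = 0xB644E2
s_2 = Round(s_1, k_1) = 0x836B53

0x836B53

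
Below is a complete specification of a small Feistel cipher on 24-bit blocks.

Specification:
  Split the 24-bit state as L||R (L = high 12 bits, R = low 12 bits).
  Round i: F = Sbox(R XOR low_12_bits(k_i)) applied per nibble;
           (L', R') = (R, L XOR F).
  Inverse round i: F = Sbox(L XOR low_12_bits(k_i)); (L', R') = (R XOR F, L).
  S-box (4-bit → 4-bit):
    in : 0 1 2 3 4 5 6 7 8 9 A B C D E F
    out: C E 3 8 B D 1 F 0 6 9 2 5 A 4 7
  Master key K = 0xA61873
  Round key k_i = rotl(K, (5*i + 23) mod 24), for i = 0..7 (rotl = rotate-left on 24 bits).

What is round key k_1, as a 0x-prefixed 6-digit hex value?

0x61873A

K = 0xA61873
k_0 = rotl(K, (5*0+23) mod 24) = rotl(K, 23) = 0xD30C39
k_1 = rotl(K, (5*1+23) mod 24) = rotl(K, 4) = 0x61873A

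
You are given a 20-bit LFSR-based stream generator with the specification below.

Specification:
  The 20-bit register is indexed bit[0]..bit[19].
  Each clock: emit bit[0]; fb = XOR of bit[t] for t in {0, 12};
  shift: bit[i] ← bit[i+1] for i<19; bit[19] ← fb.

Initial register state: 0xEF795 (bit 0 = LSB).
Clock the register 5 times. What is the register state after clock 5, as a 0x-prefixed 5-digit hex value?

0xD77BC

reg_0 = 0xEF795
clock 1: out=1, reg = 0x77BCA
clock 2: out=0, reg = 0xBBDE5
clock 3: out=1, reg = 0x5DEF2
clock 4: out=0, reg = 0xAEF79
clock 5: out=1, reg = 0xD77BC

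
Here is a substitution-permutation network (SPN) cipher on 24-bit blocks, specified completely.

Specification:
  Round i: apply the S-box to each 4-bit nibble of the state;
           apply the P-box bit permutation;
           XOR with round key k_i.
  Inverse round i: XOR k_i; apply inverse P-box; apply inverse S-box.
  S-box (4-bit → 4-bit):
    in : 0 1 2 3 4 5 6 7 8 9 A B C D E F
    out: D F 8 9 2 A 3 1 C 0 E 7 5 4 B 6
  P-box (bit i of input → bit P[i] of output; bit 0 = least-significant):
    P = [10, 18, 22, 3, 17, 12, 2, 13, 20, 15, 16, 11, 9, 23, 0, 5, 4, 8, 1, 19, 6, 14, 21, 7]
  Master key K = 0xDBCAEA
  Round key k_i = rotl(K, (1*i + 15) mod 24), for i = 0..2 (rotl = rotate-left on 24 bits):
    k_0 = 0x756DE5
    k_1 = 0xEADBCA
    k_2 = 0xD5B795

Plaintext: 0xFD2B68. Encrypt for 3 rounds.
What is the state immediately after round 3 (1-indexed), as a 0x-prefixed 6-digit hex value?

0xB28F52

s_0 = plaintext = 0xFD2B68
s_1 = Round(s_0, k_0) = 0x06BDCF
s_2 = Round(s_1, k_1) = 0x0DD81F
s_3 = Round(s_2, k_2) = 0xB28F52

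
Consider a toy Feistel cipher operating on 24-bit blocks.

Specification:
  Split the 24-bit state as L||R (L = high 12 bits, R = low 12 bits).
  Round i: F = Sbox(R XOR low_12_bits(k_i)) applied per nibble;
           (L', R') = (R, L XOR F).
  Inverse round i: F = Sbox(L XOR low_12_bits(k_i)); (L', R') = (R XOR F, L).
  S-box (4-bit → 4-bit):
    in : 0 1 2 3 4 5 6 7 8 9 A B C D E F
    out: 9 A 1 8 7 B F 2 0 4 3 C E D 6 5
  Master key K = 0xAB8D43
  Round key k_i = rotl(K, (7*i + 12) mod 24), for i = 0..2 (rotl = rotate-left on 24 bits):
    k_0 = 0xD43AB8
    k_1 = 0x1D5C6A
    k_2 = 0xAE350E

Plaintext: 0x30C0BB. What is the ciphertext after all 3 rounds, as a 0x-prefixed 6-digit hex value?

0xEEDCFC

s_0 = plaintext = 0x30C0BB
s_1 = Round(s_0, k_0) = 0x0BB094
s_2 = Round(s_1, k_1) = 0x094EED
s_3 = Round(s_2, k_2) = 0xEEDCFC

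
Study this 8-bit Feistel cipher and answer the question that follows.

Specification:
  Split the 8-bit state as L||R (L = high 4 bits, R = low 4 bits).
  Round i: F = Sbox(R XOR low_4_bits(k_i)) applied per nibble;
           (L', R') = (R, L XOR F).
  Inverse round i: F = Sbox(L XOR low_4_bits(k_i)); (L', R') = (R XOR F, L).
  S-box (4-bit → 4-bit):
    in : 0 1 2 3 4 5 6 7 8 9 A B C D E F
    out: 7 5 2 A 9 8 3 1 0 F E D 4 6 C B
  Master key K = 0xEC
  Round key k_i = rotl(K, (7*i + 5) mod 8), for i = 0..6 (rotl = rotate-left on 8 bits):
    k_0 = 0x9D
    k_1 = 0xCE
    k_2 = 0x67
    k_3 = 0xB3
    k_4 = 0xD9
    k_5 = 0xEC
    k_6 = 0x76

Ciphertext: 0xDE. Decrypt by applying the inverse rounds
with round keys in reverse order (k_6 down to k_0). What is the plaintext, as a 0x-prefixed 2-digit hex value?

s_0 = ciphertext = 0xDE
s_1 = InvRound(s_0, k_6) = 0x3D
s_2 = InvRound(s_1, k_5) = 0x63
s_3 = InvRound(s_2, k_4) = 0x86
s_4 = InvRound(s_3, k_3) = 0xB8
s_5 = InvRound(s_4, k_2) = 0xCB
s_6 = InvRound(s_5, k_1) = 0x9C
s_7 = InvRound(s_6, k_0) = 0x59

0x59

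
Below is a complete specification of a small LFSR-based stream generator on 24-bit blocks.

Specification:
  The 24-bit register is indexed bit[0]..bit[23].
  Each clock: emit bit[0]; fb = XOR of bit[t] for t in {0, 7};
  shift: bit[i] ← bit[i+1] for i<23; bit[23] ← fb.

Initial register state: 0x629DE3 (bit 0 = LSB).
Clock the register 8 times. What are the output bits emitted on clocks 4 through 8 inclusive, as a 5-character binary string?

reg_0 = 0x629DE3
clock 1: out=1, reg = 0x314EF1
clock 2: out=1, reg = 0x18A778
clock 3: out=0, reg = 0x0C53BC
clock 4: out=0, reg = 0x8629DE
clock 5: out=0, reg = 0xC314EF
clock 6: out=1, reg = 0x618A77
clock 7: out=1, reg = 0xB0C53B
clock 8: out=1, reg = 0xD8629D

00111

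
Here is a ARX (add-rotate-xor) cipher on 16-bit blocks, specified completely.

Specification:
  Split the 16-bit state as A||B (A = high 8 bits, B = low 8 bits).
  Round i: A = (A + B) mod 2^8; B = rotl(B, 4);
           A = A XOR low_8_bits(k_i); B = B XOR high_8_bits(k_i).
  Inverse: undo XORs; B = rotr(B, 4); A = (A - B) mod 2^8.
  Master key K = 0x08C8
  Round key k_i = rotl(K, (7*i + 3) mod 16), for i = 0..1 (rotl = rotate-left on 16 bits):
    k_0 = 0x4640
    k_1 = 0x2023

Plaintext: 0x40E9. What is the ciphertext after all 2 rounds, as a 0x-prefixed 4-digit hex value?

0x62AD

s_0 = plaintext = 0x40E9
s_1 = Round(s_0, k_0) = 0x69D8
s_2 = Round(s_1, k_1) = 0x62AD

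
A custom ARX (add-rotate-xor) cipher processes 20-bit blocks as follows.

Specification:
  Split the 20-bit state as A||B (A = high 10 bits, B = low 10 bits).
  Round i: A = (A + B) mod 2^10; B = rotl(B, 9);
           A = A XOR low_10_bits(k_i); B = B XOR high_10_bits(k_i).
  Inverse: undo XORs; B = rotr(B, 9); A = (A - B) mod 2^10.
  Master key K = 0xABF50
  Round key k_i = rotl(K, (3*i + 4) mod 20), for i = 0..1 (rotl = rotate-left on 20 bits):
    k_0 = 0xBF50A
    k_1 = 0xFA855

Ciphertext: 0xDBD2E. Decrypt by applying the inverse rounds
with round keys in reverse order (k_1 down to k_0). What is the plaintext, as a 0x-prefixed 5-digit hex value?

s_0 = ciphertext = 0xDBD2E
s_1 = InvRound(s_0, k_1) = 0x6C589
s_2 = InvRound(s_1, k_0) = 0x74AE9

0x74AE9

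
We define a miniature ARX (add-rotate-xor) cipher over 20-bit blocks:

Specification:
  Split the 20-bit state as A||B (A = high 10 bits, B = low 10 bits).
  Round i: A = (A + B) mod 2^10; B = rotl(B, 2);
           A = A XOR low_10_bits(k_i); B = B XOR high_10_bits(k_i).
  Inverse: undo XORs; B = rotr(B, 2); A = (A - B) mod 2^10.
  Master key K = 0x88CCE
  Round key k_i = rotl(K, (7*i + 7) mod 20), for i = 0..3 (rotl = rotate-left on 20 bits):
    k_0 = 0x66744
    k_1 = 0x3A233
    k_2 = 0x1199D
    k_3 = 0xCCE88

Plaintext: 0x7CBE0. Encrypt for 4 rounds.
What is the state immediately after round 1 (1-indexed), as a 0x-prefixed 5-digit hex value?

s_0 = plaintext = 0x7CBE0
s_1 = Round(s_0, k_0) = 0xA5A1A
s_2 = Round(s_1, k_1) = 0xA0C82
s_3 = Round(s_2, k_2) = 0xA624E
s_4 = Round(s_3, k_3) = 0x9BA09

0xA5A1A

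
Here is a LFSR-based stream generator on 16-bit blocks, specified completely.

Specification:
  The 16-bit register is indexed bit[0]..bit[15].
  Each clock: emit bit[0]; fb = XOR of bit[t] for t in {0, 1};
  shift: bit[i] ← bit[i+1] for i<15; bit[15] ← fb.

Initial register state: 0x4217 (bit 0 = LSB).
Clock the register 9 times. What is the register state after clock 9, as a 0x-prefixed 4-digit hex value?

reg_0 = 0x4217
clock 1: out=1, reg = 0x210B
clock 2: out=1, reg = 0x1085
clock 3: out=1, reg = 0x8842
clock 4: out=0, reg = 0xC421
clock 5: out=1, reg = 0xE210
clock 6: out=0, reg = 0x7108
clock 7: out=0, reg = 0x3884
clock 8: out=0, reg = 0x1C42
clock 9: out=0, reg = 0x8E21

0x8E21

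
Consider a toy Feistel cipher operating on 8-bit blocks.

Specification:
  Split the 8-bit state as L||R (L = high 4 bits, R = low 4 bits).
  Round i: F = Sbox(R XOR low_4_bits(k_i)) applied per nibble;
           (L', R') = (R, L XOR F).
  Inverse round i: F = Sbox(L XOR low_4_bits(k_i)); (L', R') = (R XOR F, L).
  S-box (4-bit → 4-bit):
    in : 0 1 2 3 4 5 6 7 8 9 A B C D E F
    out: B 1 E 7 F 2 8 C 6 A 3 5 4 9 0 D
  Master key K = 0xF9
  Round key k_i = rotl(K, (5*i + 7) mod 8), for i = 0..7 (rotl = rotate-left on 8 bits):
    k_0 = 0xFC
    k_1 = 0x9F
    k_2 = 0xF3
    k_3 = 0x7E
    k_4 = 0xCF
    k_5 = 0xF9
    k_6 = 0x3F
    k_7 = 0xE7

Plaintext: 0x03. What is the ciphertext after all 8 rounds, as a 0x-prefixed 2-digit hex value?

0x63

s_0 = plaintext = 0x03
s_1 = Round(s_0, k_0) = 0x3D
s_2 = Round(s_1, k_1) = 0xDD
s_3 = Round(s_2, k_2) = 0xDD
s_4 = Round(s_3, k_3) = 0xDA
s_5 = Round(s_4, k_4) = 0xAF
s_6 = Round(s_5, k_5) = 0xF2
s_7 = Round(s_6, k_6) = 0x26
s_8 = Round(s_7, k_7) = 0x63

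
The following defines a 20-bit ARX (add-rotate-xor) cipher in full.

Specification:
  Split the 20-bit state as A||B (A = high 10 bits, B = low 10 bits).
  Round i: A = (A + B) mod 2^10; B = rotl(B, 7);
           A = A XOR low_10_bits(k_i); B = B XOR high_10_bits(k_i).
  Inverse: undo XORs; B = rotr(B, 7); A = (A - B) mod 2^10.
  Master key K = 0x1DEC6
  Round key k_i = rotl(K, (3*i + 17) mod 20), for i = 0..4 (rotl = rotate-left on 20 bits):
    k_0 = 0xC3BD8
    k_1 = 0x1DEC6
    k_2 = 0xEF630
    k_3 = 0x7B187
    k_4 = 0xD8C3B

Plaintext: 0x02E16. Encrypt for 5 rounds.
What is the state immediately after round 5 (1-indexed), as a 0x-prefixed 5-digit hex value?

0x2B67D

s_0 = plaintext = 0x02E16
s_1 = Round(s_0, k_0) = 0x7E44C
s_2 = Round(s_1, k_1) = 0x20E7E
s_3 = Round(s_2, k_2) = 0x4C4F2
s_4 = Round(s_3, k_3) = 0xE90F2
s_5 = Round(s_4, k_4) = 0x2B67D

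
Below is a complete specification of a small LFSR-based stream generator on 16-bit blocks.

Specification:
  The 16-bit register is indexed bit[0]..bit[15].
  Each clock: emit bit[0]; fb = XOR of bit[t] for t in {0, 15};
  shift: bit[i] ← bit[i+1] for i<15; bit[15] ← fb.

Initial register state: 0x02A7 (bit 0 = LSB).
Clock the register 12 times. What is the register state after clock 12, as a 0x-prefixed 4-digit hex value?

0x19D0

reg_0 = 0x02A7
clock 1: out=1, reg = 0x8153
clock 2: out=1, reg = 0x40A9
clock 3: out=1, reg = 0xA054
clock 4: out=0, reg = 0xD02A
clock 5: out=0, reg = 0xE815
clock 6: out=1, reg = 0x740A
clock 7: out=0, reg = 0x3A05
clock 8: out=1, reg = 0x9D02
clock 9: out=0, reg = 0xCE81
clock 10: out=1, reg = 0x6740
clock 11: out=0, reg = 0x33A0
clock 12: out=0, reg = 0x19D0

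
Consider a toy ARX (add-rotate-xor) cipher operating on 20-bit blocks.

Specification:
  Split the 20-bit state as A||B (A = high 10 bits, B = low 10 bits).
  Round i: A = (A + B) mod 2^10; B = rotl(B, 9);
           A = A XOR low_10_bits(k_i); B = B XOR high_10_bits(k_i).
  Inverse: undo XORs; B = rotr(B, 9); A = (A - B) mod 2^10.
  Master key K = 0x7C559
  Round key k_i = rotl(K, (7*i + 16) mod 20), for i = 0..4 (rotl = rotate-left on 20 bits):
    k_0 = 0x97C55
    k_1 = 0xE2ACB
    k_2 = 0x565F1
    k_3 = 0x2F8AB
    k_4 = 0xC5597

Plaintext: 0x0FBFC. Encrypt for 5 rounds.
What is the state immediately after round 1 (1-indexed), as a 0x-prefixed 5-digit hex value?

s_0 = plaintext = 0x0FBFC
s_1 = Round(s_0, k_0) = 0x1BFA1
s_2 = Round(s_1, k_1) = 0xB6C5A
s_3 = Round(s_2, k_2) = 0xB1174
s_4 = Round(s_3, k_3) = 0x24C04
s_5 = Round(s_4, k_4) = 0x40317

0x1BFA1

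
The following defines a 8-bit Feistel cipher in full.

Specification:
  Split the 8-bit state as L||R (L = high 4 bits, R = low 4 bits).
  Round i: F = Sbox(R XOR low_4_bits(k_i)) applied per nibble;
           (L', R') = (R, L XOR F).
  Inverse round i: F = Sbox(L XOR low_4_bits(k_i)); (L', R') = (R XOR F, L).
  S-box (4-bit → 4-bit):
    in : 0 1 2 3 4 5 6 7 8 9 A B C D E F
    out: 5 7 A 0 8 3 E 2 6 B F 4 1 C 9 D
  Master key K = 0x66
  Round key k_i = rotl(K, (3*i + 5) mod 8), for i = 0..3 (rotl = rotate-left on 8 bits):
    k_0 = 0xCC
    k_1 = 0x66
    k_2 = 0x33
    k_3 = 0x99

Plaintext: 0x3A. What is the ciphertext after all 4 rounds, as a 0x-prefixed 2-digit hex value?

0x18

s_0 = plaintext = 0x3A
s_1 = Round(s_0, k_0) = 0xAD
s_2 = Round(s_1, k_1) = 0xDE
s_3 = Round(s_2, k_2) = 0xE1
s_4 = Round(s_3, k_3) = 0x18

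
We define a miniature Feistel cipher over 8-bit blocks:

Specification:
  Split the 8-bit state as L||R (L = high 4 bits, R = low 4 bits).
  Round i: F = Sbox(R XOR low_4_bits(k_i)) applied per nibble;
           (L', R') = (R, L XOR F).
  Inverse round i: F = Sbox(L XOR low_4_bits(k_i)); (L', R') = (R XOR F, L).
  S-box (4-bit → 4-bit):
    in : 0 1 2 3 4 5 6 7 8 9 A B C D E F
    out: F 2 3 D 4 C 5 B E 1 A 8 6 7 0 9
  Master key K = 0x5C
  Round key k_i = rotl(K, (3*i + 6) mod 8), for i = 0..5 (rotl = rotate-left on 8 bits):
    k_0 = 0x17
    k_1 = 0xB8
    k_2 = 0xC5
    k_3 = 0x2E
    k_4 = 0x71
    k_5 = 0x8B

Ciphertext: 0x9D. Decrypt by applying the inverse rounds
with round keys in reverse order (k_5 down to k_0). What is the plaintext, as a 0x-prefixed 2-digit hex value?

s_0 = ciphertext = 0x9D
s_1 = InvRound(s_0, k_5) = 0xE9
s_2 = InvRound(s_1, k_4) = 0x0E
s_3 = InvRound(s_2, k_3) = 0xE0
s_4 = InvRound(s_3, k_2) = 0x8E
s_5 = InvRound(s_4, k_1) = 0x18
s_6 = InvRound(s_5, k_0) = 0xD1

0xD1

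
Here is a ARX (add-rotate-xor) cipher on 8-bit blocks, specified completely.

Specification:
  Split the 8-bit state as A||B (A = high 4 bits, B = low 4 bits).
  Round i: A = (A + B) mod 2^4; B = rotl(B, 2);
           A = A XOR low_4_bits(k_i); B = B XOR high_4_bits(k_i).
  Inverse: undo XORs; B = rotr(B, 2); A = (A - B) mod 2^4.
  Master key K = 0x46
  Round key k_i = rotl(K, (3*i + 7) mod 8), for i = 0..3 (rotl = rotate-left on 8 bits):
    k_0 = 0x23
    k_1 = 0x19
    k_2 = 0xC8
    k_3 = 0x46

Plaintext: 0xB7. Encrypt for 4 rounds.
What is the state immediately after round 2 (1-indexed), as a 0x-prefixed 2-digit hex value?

s_0 = plaintext = 0xB7
s_1 = Round(s_0, k_0) = 0x1F
s_2 = Round(s_1, k_1) = 0x9E
s_3 = Round(s_2, k_2) = 0xF7
s_4 = Round(s_3, k_3) = 0x09

0x9E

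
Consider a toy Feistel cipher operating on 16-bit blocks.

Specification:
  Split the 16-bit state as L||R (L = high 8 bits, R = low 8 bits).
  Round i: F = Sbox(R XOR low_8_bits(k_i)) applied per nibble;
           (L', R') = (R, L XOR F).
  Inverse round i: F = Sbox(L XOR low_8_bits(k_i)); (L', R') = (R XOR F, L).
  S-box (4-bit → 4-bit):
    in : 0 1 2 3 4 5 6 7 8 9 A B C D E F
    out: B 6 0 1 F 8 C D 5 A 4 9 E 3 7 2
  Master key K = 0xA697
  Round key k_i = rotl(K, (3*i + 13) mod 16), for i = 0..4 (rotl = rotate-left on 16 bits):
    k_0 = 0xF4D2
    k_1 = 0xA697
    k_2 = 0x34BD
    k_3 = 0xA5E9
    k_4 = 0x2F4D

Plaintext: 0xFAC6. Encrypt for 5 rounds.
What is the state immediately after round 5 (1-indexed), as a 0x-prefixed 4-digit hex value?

0xDEDD

s_0 = plaintext = 0xFAC6
s_1 = Round(s_0, k_0) = 0xC695
s_2 = Round(s_1, k_1) = 0x9576
s_3 = Round(s_2, k_2) = 0x767C
s_4 = Round(s_3, k_3) = 0x7CDE
s_5 = Round(s_4, k_4) = 0xDEDD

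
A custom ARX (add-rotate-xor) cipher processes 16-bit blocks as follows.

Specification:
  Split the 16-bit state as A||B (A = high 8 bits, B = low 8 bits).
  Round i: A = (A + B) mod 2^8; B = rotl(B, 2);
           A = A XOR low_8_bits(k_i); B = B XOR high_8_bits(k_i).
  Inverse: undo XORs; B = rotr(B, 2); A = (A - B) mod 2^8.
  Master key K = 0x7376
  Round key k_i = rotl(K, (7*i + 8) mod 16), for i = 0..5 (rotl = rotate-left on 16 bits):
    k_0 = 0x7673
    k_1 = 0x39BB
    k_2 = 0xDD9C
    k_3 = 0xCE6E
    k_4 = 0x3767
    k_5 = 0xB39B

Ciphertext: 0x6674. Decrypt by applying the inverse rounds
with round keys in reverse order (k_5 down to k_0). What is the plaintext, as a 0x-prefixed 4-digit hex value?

0x9106

s_0 = ciphertext = 0x6674
s_1 = InvRound(s_0, k_5) = 0x0CF1
s_2 = InvRound(s_1, k_4) = 0xBAB1
s_3 = InvRound(s_2, k_3) = 0xF5DF
s_4 = InvRound(s_3, k_2) = 0xE980
s_5 = InvRound(s_4, k_1) = 0xE46E
s_6 = InvRound(s_5, k_0) = 0x9106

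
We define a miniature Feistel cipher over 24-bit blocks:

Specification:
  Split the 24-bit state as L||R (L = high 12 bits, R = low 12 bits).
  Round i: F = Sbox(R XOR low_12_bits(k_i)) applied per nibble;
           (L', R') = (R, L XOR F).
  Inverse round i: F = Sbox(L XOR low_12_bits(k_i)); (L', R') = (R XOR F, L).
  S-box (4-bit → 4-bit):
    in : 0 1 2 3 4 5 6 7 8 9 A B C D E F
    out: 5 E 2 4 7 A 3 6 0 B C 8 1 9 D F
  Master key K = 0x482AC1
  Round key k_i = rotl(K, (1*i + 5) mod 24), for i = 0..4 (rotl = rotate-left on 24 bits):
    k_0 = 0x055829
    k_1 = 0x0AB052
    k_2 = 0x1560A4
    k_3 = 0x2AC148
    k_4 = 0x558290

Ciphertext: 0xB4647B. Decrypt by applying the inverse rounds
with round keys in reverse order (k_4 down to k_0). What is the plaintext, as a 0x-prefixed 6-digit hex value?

0x326732

s_0 = ciphertext = 0xB4647B
s_1 = InvRound(s_0, k_4) = 0xFE8B46
s_2 = InvRound(s_1, k_3) = 0x683FE8
s_3 = InvRound(s_2, k_2) = 0xCCE683
s_4 = InvRound(s_3, k_1) = 0x732CCE
s_5 = InvRound(s_4, k_0) = 0x326732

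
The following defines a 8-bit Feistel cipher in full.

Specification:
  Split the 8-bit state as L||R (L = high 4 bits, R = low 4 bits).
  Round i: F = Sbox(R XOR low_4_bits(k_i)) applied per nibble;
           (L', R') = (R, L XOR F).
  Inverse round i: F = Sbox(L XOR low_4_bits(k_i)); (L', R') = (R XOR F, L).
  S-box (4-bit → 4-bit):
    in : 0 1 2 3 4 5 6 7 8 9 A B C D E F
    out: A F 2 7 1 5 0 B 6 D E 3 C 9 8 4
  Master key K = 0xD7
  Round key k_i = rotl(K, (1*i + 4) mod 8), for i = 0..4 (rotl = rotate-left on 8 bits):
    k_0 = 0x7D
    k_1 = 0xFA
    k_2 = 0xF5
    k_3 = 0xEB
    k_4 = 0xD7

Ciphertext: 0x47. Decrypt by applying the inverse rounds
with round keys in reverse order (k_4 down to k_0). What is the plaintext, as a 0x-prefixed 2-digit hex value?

0xE1

s_0 = ciphertext = 0x47
s_1 = InvRound(s_0, k_4) = 0x04
s_2 = InvRound(s_1, k_3) = 0x70
s_3 = InvRound(s_2, k_2) = 0x27
s_4 = InvRound(s_3, k_1) = 0x12
s_5 = InvRound(s_4, k_0) = 0xE1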